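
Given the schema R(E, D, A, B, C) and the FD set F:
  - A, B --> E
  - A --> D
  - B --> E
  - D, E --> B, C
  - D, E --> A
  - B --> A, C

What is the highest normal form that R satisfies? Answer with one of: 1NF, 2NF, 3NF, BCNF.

Candidate keys: {A, E}, {B}, {D, E}. Prime attributes: {A, B, D, E}.
A --> D: {A}⁺ = {A, D}, which is not all of the attributes, so the left side is not a superkey — BCNF is violated.
Since {D} ⊆ prime attributes and every other non-superkey FD also has a prime right side, the schema is in 3NF.

3NF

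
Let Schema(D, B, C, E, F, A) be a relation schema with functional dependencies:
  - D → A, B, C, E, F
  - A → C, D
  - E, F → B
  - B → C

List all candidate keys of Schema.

{A}, {D}

{A}⁺ = {A, B, C, D, E, F} — all of the relation — so {A} is a candidate key.
{D}⁺ = {A, B, C, D, E, F} — all of the relation — so {D} is a candidate key.
No proper subset of any of these is a key, and no other minimal superkey exists.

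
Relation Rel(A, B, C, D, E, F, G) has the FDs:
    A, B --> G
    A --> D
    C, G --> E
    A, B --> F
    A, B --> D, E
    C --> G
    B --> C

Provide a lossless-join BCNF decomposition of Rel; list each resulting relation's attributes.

{A, B, F}; {A, D}; {B, C}; {C, E, G}

Candidate key of the original relation: {A, B}.
Within {A, B, C, D, E, F, G}: {A}⁺ ∩ {A, B, C, D, E, F, G} = {A, D}, not the whole set, so A --> D violates BCNF; decompose into {A, D} and {A, B, C, E, F, G}.
{A, D} is in BCNF.
Within {A, B, C, E, F, G}: {C, G}⁺ ∩ {A, B, C, E, F, G} = {C, E, G}, not the whole set, so C, G --> E violates BCNF; decompose into {C, E, G} and {A, B, C, F, G}.
{C, E, G} is in BCNF.
Within {A, B, C, F, G}: {C}⁺ ∩ {A, B, C, F, G} = {C, G}, not the whole set, so C --> G violates BCNF; decompose into {C, G} and {A, B, C, F}.
{C, G} is in BCNF.
Within {A, B, C, F}: {B}⁺ ∩ {A, B, C, F} = {B, C}, not the whole set, so B --> C violates BCNF; decompose into {B, C} and {A, B, F}.
{B, C} is in BCNF.
{A, B, F} is in BCNF.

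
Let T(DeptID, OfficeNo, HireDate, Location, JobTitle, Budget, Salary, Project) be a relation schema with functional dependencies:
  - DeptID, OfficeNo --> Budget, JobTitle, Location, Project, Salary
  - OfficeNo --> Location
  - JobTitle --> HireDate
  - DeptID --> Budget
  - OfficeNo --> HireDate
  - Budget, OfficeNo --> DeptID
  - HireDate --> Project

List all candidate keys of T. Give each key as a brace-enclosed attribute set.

{Budget, OfficeNo}, {DeptID, OfficeNo}

Attributes never on any right-hand side: {OfficeNo} — every candidate key must contain it.
Closure of {Budget, OfficeNo} is {Budget, DeptID, HireDate, JobTitle, Location, OfficeNo, Project, Salary}, the whole schema; {Budget, OfficeNo} is a candidate key.
Closure of {DeptID, OfficeNo} is {Budget, DeptID, HireDate, JobTitle, Location, OfficeNo, Project, Salary}, the whole schema; {DeptID, OfficeNo} is a candidate key.
Any other superkey properly contains one of these, so there are no further candidate keys.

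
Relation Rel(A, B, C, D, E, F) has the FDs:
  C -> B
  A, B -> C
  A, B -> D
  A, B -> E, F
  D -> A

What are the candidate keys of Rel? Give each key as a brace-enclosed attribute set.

{A, B}, {A, C}, {B, D}, {C, D}

{A, B} is a candidate key since {A, B}⁺ = {A, B, C, D, E, F} covers every attribute.
{A, C} is a candidate key since {A, C}⁺ = {A, B, C, D, E, F} covers every attribute.
{B, D} is a candidate key since {B, D}⁺ = {A, B, C, D, E, F} covers every attribute.
{C, D} is a candidate key since {C, D}⁺ = {A, B, C, D, E, F} covers every attribute.
No proper subset of any of these is a key, and no other minimal superkey exists.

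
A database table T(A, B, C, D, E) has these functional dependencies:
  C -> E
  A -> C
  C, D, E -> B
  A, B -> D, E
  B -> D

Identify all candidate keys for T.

{A, B}, {A, D}

{A} never appears on the right of any FD, so every key must include it.
{A, B}⁺ = {A, B, C, D, E}, which is every attribute, so {A, B} is a candidate key.
{A, D}⁺ = {A, B, C, D, E}, which is every attribute, so {A, D} is a candidate key.
These are minimal and exhaustive — every other superkey contains one of them.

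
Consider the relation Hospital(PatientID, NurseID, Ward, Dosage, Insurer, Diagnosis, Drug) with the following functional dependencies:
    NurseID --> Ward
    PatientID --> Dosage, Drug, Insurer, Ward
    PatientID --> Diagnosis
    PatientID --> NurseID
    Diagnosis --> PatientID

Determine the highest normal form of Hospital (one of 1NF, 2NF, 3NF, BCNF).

2NF

Candidate keys: {Diagnosis}, {PatientID}. Prime attributes: {Diagnosis, PatientID}.
For NurseID --> Ward we have {NurseID}⁺ = {NurseID, Ward}; {NurseID} is not a superkey, so BCNF fails.
Because {Ward} is non-prime and the left side of NurseID --> Ward is not a superkey, the relation is not in 3NF.
All keys have size 1, which rules out partial dependencies — 2NF is satisfied.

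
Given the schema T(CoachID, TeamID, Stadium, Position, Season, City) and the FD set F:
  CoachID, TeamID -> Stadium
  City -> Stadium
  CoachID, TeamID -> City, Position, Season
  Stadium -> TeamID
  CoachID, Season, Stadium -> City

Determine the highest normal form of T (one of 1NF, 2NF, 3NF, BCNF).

3NF

Candidate keys: {City, CoachID}, {CoachID, Stadium}, {CoachID, TeamID}. Prime attributes: {City, CoachID, Stadium, TeamID}.
City -> Stadium breaks BCNF: {City}⁺ = {City, Stadium, TeamID}, so {City} is not a superkey.
Its right-hand attributes {Stadium} are all prime, as are those of every other non-superkey FD — the relation is in 3NF.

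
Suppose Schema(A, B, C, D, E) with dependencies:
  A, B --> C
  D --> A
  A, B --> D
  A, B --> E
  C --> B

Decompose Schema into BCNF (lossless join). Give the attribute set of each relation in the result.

{A, D}; {B, C}; {C, D, E}

Candidate keys of the original relation: {A, B}, {A, C}, {B, D}, {C, D}.
In {A, B, C, D, E}, {D} is not a superkey ({D}⁺ restricted to this set is {A, D}), so split on D --> A into {A, D} and {B, C, D, E}.
{A, D}: every determinant is a superkey — BCNF.
In {B, C, D, E}, {C} is not a superkey ({C}⁺ restricted to this set is {B, C}), so split on C --> B into {B, C} and {C, D, E}.
{B, C}: every determinant is a superkey — BCNF.
{C, D, E}: every determinant is a superkey — BCNF.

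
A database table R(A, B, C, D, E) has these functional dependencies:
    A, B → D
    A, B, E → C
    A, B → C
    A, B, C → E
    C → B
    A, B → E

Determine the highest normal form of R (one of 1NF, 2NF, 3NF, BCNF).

3NF

Candidate keys: {A, B}, {A, C}. Prime attributes: {A, B, C}.
C → B: {C}⁺ = {B, C}, which is not all of the attributes, so the left side is not a superkey — BCNF is violated.
Its right-hand attributes {B} are all prime, as are those of every other non-superkey FD — the relation is in 3NF.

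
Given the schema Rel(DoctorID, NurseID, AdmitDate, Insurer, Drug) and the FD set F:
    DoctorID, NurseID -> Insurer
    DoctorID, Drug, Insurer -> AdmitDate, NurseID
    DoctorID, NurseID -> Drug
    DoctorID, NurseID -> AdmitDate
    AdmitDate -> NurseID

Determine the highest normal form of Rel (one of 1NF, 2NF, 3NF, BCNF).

Candidate keys: {AdmitDate, DoctorID}, {DoctorID, Drug, Insurer}, {DoctorID, NurseID}. Prime attributes: {AdmitDate, DoctorID, Drug, Insurer, NurseID}.
AdmitDate -> NurseID breaks BCNF: {AdmitDate}⁺ = {AdmitDate, NurseID}, so {AdmitDate} is not a superkey.
But every attribute on its right side ({NurseID}) is prime, and the same holds for every other non-superkey FD, so 3NF still holds.

3NF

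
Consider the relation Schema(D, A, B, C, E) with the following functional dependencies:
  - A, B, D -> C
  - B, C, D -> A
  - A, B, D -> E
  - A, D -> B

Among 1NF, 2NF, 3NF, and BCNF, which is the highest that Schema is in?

Candidate keys: {A, D}, {B, C, D}. Prime attributes: {A, B, C, D}.
Each dependency's left side is a superkey — BCNF holds.

BCNF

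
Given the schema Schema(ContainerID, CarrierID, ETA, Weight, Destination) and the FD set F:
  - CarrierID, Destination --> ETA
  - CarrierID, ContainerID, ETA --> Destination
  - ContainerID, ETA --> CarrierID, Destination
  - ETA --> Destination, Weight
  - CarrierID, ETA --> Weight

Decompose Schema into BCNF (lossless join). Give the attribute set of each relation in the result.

Candidate keys of the original relation: {CarrierID, ContainerID, Destination}, {ContainerID, ETA}.
Within {CarrierID, ContainerID, Destination, ETA, Weight}: {CarrierID, Destination}⁺ ∩ {CarrierID, ContainerID, Destination, ETA, Weight} = {CarrierID, Destination, ETA, Weight}, not the whole set, so CarrierID, Destination --> ETA, Weight violates BCNF; decompose into {CarrierID, Destination, ETA, Weight} and {CarrierID, ContainerID, Destination}.
Within {CarrierID, Destination, ETA, Weight}: {ETA}⁺ ∩ {CarrierID, Destination, ETA, Weight} = {Destination, ETA, Weight}, not the whole set, so ETA --> Destination, Weight violates BCNF; decompose into {Destination, ETA, Weight} and {CarrierID, ETA}.
{Destination, ETA, Weight}: every determinant is a superkey — BCNF.
{CarrierID, ETA}: every determinant is a superkey — BCNF.
{CarrierID, ContainerID, Destination}: every determinant is a superkey — BCNF.

{CarrierID, ContainerID, Destination}; {CarrierID, ETA}; {Destination, ETA, Weight}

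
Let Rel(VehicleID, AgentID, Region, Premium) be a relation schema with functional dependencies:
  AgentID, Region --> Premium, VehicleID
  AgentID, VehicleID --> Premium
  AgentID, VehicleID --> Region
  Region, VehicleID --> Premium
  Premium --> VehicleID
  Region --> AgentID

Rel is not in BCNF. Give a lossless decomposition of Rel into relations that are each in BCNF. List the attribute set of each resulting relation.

Candidate keys of the original relation: {AgentID, Premium}, {AgentID, VehicleID}, {Region}.
{AgentID, Premium, Region, VehicleID}: {Premium} determines {Premium, VehicleID} here but is not a superkey — split on Premium --> VehicleID, giving {Premium, VehicleID} and {AgentID, Premium, Region}.
{Premium, VehicleID} is in BCNF.
{AgentID, Premium, Region} is in BCNF.

{AgentID, Premium, Region}; {Premium, VehicleID}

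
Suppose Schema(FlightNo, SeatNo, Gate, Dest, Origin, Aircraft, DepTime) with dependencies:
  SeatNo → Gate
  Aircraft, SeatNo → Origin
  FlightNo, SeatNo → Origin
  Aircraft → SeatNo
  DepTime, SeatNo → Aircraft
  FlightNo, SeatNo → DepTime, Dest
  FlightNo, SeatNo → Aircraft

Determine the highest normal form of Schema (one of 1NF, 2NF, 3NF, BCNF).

1NF

Candidate keys: {Aircraft, FlightNo}, {FlightNo, SeatNo}. Prime attributes: {Aircraft, FlightNo, SeatNo}.
SeatNo → Gate: {SeatNo}⁺ = {Gate, SeatNo}, which is not all of the attributes, so the left side is not a superkey — BCNF is violated.
Because {Gate} is non-prime and the left side of SeatNo → Gate is not a superkey, the relation is not in 3NF.
The proper key subset {Aircraft} of {Aircraft, FlightNo} determines non-prime {Gate, Origin}, so the relation is not even in 2NF.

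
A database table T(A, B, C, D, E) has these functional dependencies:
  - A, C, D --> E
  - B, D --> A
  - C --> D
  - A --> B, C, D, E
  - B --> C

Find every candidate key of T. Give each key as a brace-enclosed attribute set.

{A}⁺ = {A, B, C, D, E} — all of the relation — so {A} is a candidate key.
{B}⁺ = {A, B, C, D, E} — all of the relation — so {B} is a candidate key.
These are minimal and exhaustive — every other superkey contains one of them.

{A}, {B}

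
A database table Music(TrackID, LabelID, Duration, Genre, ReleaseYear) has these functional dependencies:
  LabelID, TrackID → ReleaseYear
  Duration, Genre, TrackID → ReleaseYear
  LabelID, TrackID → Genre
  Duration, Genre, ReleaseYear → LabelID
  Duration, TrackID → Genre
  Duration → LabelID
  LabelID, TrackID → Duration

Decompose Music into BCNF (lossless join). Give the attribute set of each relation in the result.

Candidate keys of the original relation: {Duration, TrackID}, {LabelID, TrackID}.
{Duration, Genre, LabelID, ReleaseYear, TrackID}: {Duration, Genre, ReleaseYear} determines {Duration, Genre, LabelID, ReleaseYear} here but is not a superkey — split on Duration, Genre, ReleaseYear → LabelID, giving {Duration, Genre, LabelID, ReleaseYear} and {Duration, Genre, ReleaseYear, TrackID}.
{Duration, Genre, LabelID, ReleaseYear}: {Duration} determines {Duration, LabelID} here but is not a superkey — split on Duration → LabelID, giving {Duration, LabelID} and {Duration, Genre, ReleaseYear}.
{Duration, LabelID}: every determinant is a superkey — BCNF.
{Duration, Genre, ReleaseYear}: every determinant is a superkey — BCNF.
{Duration, Genre, ReleaseYear, TrackID}: every determinant is a superkey — BCNF.

{Duration, Genre, ReleaseYear, TrackID}; {Duration, LabelID}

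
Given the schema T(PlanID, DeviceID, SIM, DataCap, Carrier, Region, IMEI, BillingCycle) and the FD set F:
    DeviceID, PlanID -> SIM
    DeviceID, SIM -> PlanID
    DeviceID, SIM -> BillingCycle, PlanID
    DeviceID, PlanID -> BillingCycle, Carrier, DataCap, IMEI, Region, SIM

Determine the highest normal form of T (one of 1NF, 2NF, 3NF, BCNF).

Candidate keys: {DeviceID, PlanID}, {DeviceID, SIM}. Prime attributes: {DeviceID, PlanID, SIM}.
Every FD has a superkey on the left, so the relation is in BCNF.

BCNF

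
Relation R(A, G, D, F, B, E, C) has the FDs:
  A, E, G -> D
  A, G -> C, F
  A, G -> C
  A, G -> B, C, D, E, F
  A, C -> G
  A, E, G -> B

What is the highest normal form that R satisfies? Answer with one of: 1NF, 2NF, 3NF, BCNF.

BCNF

Candidate keys: {A, C}, {A, G}. Prime attributes: {A, C, G}.
Each dependency's left side is a superkey — BCNF holds.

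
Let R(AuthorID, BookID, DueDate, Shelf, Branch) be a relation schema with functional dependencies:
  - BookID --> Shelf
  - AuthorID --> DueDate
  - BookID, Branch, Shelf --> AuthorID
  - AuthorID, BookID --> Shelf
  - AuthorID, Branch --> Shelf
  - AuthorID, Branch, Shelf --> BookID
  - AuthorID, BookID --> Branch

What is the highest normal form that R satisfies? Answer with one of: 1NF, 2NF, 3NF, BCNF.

Candidate keys: {AuthorID, BookID}, {AuthorID, Branch}, {BookID, Branch}. Prime attributes: {AuthorID, BookID, Branch}.
BookID --> Shelf: {BookID}⁺ = {BookID, Shelf}, which is not all of the attributes, so the left side is not a superkey — BCNF is violated.
BookID --> Shelf has non-prime {Shelf} on the right and a non-superkey on the left, so 3NF fails.
The proper key subset {AuthorID} of {AuthorID, BookID} determines non-prime {DueDate}, so the relation is not even in 2NF.

1NF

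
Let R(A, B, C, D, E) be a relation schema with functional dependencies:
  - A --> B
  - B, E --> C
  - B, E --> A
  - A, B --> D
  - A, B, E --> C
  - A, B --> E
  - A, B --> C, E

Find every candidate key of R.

{A}⁺ = {A, B, C, D, E}, which is every attribute, so {A} is a candidate key.
{B, E}⁺ = {A, B, C, D, E}, which is every attribute, so {B, E} is a candidate key.
No proper subset of any of these is a key, and no other minimal superkey exists.

{A}, {B, E}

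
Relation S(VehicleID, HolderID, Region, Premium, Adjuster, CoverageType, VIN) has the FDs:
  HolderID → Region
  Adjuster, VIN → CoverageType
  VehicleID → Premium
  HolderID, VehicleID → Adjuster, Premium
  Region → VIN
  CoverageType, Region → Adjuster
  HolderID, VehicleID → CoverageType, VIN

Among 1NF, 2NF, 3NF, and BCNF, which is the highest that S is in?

Candidate key: {HolderID, VehicleID}. Prime attributes: {HolderID, VehicleID}.
HolderID → Region: {HolderID}⁺ = {HolderID, Region, VIN}, which is not all of the attributes, so the left side is not a superkey — BCNF is violated.
Because {Region} is non-prime and the left side of HolderID → Region is not a superkey, the relation is not in 3NF.
The proper key subset {HolderID} of {HolderID, VehicleID} determines non-prime {Region, VIN}, so the relation is not even in 2NF.

1NF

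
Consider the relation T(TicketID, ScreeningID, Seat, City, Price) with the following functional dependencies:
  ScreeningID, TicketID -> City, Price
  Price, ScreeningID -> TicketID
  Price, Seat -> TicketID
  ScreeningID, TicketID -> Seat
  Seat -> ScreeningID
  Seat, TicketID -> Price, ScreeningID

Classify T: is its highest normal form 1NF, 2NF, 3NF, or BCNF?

3NF

Candidate keys: {Price, ScreeningID}, {Price, Seat}, {ScreeningID, TicketID}, {Seat, TicketID}. Prime attributes: {Price, ScreeningID, Seat, TicketID}.
For Seat -> ScreeningID we have {Seat}⁺ = {ScreeningID, Seat}; {Seat} is not a superkey, so BCNF fails.
But every attribute on its right side ({ScreeningID}) is prime, and the same holds for every other non-superkey FD, so 3NF still holds.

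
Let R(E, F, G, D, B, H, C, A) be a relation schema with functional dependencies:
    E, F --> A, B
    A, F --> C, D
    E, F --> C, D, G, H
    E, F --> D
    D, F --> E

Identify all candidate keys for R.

{F} never appears on the right of any FD, so every key must include it.
{A, F}⁺ = {A, B, C, D, E, F, G, H} — all of the relation — so {A, F} is a candidate key.
{D, F}⁺ = {A, B, C, D, E, F, G, H} — all of the relation — so {D, F} is a candidate key.
{E, F}⁺ = {A, B, C, D, E, F, G, H} — all of the relation — so {E, F} is a candidate key.
Any other superkey properly contains one of these, so there are no further candidate keys.

{A, F}, {D, F}, {E, F}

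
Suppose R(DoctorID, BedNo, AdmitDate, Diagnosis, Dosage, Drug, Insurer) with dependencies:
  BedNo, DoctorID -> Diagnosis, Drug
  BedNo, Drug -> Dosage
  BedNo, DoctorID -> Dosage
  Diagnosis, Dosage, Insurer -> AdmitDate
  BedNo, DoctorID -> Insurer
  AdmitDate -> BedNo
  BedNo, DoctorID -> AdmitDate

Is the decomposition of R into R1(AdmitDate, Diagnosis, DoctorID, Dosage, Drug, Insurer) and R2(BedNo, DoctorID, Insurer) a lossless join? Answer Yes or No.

No

Common attributes: {DoctorID, Insurer}; their closure is {DoctorID, Insurer}.
Neither R1 nor R2 is contained in that closure, so the decomposition is lossy.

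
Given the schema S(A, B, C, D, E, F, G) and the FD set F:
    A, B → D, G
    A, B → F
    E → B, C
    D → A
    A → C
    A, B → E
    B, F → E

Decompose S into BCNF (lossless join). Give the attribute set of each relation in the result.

Candidate keys of the original relation: {A, B}, {A, E}, {B, D}, {D, E}.
In {A, B, C, D, E, F, G}, {E} is not a superkey ({E}⁺ restricted to this set is {B, C, E}), so split on E → B, C into {B, C, E} and {A, D, E, F, G}.
{B, C, E} is in BCNF.
In {A, D, E, F, G}, {D} is not a superkey ({D}⁺ restricted to this set is {A, D}), so split on D → A into {A, D} and {D, E, F, G}.
{A, D} is in BCNF.
{D, E, F, G} is in BCNF.

{A, D}; {B, C, E}; {D, E, F, G}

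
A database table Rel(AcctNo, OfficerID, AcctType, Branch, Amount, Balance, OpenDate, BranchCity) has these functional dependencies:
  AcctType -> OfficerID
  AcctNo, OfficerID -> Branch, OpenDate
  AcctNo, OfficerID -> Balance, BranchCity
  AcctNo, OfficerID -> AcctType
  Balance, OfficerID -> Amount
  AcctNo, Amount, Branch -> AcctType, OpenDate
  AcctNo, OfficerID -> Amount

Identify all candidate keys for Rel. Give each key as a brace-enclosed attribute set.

Attributes never on any right-hand side: {AcctNo} — every candidate key must contain it.
{AcctNo, AcctType}⁺ = {AcctNo, AcctType, Amount, Balance, Branch, BranchCity, OfficerID, OpenDate}, which is every attribute, so {AcctNo, AcctType} is a candidate key.
{AcctNo, OfficerID}⁺ = {AcctNo, AcctType, Amount, Balance, Branch, BranchCity, OfficerID, OpenDate}, which is every attribute, so {AcctNo, OfficerID} is a candidate key.
{AcctNo, Amount, Branch}⁺ = {AcctNo, AcctType, Amount, Balance, Branch, BranchCity, OfficerID, OpenDate}, which is every attribute, so {AcctNo, Amount, Branch} is a candidate key.
Any other superkey properly contains one of these, so there are no further candidate keys.

{AcctNo, AcctType}, {AcctNo, Amount, Branch}, {AcctNo, OfficerID}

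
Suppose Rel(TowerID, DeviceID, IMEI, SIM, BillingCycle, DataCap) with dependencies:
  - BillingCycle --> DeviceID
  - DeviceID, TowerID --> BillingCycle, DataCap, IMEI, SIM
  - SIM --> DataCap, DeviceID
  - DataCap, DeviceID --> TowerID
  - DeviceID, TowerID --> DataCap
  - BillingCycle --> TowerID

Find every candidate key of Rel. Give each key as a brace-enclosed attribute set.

{BillingCycle}, {DataCap, DeviceID}, {DeviceID, TowerID}, {SIM}

{BillingCycle}⁺ = {BillingCycle, DataCap, DeviceID, IMEI, SIM, TowerID} — all of the relation — so {BillingCycle} is a candidate key.
{SIM}⁺ = {BillingCycle, DataCap, DeviceID, IMEI, SIM, TowerID} — all of the relation — so {SIM} is a candidate key.
{DataCap, DeviceID}⁺ = {BillingCycle, DataCap, DeviceID, IMEI, SIM, TowerID} — all of the relation — so {DataCap, DeviceID} is a candidate key.
{DeviceID, TowerID}⁺ = {BillingCycle, DataCap, DeviceID, IMEI, SIM, TowerID} — all of the relation — so {DeviceID, TowerID} is a candidate key.
No proper subset of any of these is a key, and no other minimal superkey exists.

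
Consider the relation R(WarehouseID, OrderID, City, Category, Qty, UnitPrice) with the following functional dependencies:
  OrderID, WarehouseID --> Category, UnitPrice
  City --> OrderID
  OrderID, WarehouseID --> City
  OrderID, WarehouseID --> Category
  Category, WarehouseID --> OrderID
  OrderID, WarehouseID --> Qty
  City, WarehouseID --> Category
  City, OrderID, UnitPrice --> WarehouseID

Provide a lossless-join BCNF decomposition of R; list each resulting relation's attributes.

{Category, City, Qty, UnitPrice, WarehouseID}; {City, OrderID}

Candidate keys of the original relation: {Category, WarehouseID}, {City, UnitPrice}, {City, WarehouseID}, {OrderID, WarehouseID}.
In {Category, City, OrderID, Qty, UnitPrice, WarehouseID}, {City} is not a superkey ({City}⁺ restricted to this set is {City, OrderID}), so split on City --> OrderID into {City, OrderID} and {Category, City, Qty, UnitPrice, WarehouseID}.
{City, OrderID} has no BCNF violation.
{Category, City, Qty, UnitPrice, WarehouseID} has no BCNF violation.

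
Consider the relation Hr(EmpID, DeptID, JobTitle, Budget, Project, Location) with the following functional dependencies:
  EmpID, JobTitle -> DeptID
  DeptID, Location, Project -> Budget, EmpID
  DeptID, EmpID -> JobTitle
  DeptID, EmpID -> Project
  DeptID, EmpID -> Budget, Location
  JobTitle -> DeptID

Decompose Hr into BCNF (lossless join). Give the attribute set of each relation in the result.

{Budget, EmpID, JobTitle, Location, Project}; {DeptID, JobTitle}

Candidate keys of the original relation: {DeptID, EmpID}, {DeptID, Location, Project}, {EmpID, JobTitle}, {JobTitle, Location, Project}.
In {Budget, DeptID, EmpID, JobTitle, Location, Project}, {JobTitle} is not a superkey ({JobTitle}⁺ restricted to this set is {DeptID, JobTitle}), so split on JobTitle -> DeptID into {DeptID, JobTitle} and {Budget, EmpID, JobTitle, Location, Project}.
{DeptID, JobTitle} is in BCNF.
{Budget, EmpID, JobTitle, Location, Project} is in BCNF.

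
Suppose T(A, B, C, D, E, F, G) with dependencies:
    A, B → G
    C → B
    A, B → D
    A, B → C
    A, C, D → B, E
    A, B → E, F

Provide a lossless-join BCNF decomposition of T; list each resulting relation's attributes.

Candidate keys of the original relation: {A, B}, {A, C}.
Within {A, B, C, D, E, F, G}: {C}⁺ ∩ {A, B, C, D, E, F, G} = {B, C}, not the whole set, so C → B violates BCNF; decompose into {B, C} and {A, C, D, E, F, G}.
{B, C} is in BCNF.
{A, C, D, E, F, G} is in BCNF.

{A, C, D, E, F, G}; {B, C}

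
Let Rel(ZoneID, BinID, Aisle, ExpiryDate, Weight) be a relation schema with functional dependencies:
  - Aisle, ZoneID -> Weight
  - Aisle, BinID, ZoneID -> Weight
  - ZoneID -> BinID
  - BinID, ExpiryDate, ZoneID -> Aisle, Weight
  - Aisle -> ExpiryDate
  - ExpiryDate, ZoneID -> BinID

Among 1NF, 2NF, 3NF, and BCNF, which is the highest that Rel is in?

1NF

Candidate keys: {Aisle, ZoneID}, {ExpiryDate, ZoneID}. Prime attributes: {Aisle, ExpiryDate, ZoneID}.
For ZoneID -> BinID we have {ZoneID}⁺ = {BinID, ZoneID}; {ZoneID} is not a superkey, so BCNF fails.
Because {BinID} is non-prime and the left side of ZoneID -> BinID is not a superkey, the relation is not in 3NF.
The proper key subset {ZoneID} of {Aisle, ZoneID} determines non-prime {BinID}, so the relation is not even in 2NF.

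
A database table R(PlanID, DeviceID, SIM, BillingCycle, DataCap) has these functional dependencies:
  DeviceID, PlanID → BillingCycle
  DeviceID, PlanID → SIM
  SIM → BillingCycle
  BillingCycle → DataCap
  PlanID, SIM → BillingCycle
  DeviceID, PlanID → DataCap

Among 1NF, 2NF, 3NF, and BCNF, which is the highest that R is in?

Candidate key: {DeviceID, PlanID}. Prime attributes: {DeviceID, PlanID}.
For SIM → BillingCycle we have {SIM}⁺ = {BillingCycle, DataCap, SIM}; {SIM} is not a superkey, so BCNF fails.
SIM → BillingCycle has non-prime {BillingCycle} on the right and a non-superkey on the left, so 3NF fails.
Checking every proper subset of each key, none determines a non-prime attribute — 2NF is satisfied.

2NF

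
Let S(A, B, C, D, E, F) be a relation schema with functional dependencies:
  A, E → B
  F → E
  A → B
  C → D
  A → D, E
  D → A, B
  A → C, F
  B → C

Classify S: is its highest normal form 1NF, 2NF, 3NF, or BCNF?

2NF

Candidate keys: {A}, {B}, {C}, {D}. Prime attributes: {A, B, C, D}.
F → E breaks BCNF: {F}⁺ = {E, F}, so {F} is not a superkey.
Because {E} is non-prime and the left side of F → E is not a superkey, the relation is not in 3NF.
Every candidate key is a single attribute, so no partial dependency is possible; 2NF holds.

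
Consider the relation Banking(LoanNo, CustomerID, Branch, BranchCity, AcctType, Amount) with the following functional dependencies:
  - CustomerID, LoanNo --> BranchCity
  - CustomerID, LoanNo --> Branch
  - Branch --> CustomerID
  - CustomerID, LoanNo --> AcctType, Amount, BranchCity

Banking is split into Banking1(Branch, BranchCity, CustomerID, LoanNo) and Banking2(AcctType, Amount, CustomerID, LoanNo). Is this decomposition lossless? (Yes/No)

The shared attributes are {CustomerID, LoanNo} and {CustomerID, LoanNo}⁺ = {AcctType, Amount, Branch, BranchCity, CustomerID, LoanNo}.
Banking1 is contained in that closure, so Banking1 ∩ Banking2 --> Banking1 holds and the join is lossless.

Yes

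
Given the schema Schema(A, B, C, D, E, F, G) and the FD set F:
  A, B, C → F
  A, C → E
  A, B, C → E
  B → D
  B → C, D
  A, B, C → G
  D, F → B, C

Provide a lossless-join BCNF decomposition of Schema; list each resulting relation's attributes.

Candidate keys of the original relation: {A, B}, {A, D, F}.
{A, B, C, D, E, F, G}: {A, C} determines {A, C, E} here but is not a superkey — split on A, C → E, giving {A, C, E} and {A, B, C, D, F, G}.
{A, C, E} has no BCNF violation.
{A, B, C, D, F, G}: {B} determines {B, C, D} here but is not a superkey — split on B → C, D, giving {B, C, D} and {A, B, F, G}.
{B, C, D} has no BCNF violation.
{A, B, F, G} has no BCNF violation.

{A, B, F, G}; {A, C, E}; {B, C, D}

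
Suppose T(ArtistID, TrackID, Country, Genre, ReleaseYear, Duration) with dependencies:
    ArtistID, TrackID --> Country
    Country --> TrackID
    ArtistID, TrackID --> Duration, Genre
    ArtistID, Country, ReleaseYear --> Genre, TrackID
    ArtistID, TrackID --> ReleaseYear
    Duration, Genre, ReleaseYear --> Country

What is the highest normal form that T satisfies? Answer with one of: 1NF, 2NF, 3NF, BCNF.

3NF

Candidate keys: {ArtistID, Country}, {ArtistID, Duration, Genre, ReleaseYear}, {ArtistID, TrackID}. Prime attributes: {ArtistID, Country, Duration, Genre, ReleaseYear, TrackID}.
For Country --> TrackID we have {Country}⁺ = {Country, TrackID}; {Country} is not a superkey, so BCNF fails.
Its right-hand attributes {TrackID} are all prime, as are those of every other non-superkey FD — the relation is in 3NF.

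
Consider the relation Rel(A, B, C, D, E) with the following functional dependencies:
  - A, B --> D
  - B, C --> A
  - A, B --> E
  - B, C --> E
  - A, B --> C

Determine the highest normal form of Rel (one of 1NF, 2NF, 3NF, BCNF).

Candidate keys: {A, B}, {B, C}. Prime attributes: {A, B, C}.
Each dependency's left side is a superkey — BCNF holds.

BCNF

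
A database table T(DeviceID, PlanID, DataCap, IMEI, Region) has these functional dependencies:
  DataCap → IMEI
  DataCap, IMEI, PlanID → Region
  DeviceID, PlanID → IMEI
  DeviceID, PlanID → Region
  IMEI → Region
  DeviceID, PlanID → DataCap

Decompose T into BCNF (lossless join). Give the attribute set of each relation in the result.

{DataCap, DeviceID, PlanID}; {DataCap, IMEI}; {IMEI, Region}

Candidate key of the original relation: {DeviceID, PlanID}.
{DataCap, DeviceID, IMEI, PlanID, Region}: {DataCap} determines {DataCap, IMEI, Region} here but is not a superkey — split on DataCap → IMEI, Region, giving {DataCap, IMEI, Region} and {DataCap, DeviceID, PlanID}.
{DataCap, IMEI, Region}: {IMEI} determines {IMEI, Region} here but is not a superkey — split on IMEI → Region, giving {IMEI, Region} and {DataCap, IMEI}.
{IMEI, Region} is in BCNF.
{DataCap, IMEI} is in BCNF.
{DataCap, DeviceID, PlanID} is in BCNF.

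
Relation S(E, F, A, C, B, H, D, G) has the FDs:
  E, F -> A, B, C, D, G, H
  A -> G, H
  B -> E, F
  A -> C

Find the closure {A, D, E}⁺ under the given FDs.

Start with {A, D, E}.
A -> G, H applies; add {G, H} → now {A, D, E, G, H}.
A -> C applies; add {C} → now {A, C, D, E, G, H}.
No further FD applies.

{A, C, D, E, G, H}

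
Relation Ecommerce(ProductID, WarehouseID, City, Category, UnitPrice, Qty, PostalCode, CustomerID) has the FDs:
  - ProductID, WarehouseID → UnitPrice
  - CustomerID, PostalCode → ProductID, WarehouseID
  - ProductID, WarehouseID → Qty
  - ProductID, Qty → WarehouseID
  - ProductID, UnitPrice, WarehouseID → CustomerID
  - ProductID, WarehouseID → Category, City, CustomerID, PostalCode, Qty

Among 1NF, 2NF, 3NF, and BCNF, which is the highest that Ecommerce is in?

Candidate keys: {CustomerID, PostalCode}, {ProductID, Qty}, {ProductID, WarehouseID}. Prime attributes: {CustomerID, PostalCode, ProductID, Qty, WarehouseID}.
Each dependency's left side is a superkey — BCNF holds.

BCNF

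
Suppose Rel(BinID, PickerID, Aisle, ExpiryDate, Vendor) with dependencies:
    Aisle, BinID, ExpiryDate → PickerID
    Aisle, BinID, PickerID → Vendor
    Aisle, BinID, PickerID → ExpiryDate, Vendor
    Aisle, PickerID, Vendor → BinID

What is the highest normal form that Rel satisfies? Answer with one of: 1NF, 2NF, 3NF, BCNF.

BCNF

Candidate keys: {Aisle, BinID, ExpiryDate}, {Aisle, BinID, PickerID}, {Aisle, PickerID, Vendor}. Prime attributes: {Aisle, BinID, ExpiryDate, PickerID, Vendor}.
Every FD has a superkey on the left, so the relation is in BCNF.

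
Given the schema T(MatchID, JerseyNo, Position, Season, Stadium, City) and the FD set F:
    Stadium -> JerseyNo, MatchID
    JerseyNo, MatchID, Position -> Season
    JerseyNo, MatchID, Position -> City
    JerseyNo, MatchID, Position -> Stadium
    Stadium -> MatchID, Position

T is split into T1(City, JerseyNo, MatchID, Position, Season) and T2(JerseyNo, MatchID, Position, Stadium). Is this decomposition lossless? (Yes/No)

The shared attributes are {JerseyNo, MatchID, Position} and {JerseyNo, MatchID, Position}⁺ = {City, JerseyNo, MatchID, Position, Season, Stadium}.
This includes all of T1, so the common attributes are a superkey of T1 — the join is lossless.

Yes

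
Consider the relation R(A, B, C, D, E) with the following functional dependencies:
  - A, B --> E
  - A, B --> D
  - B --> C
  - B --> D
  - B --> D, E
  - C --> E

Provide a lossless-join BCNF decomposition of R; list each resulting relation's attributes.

{A, B}; {B, C, D}; {C, E}

Candidate key of the original relation: {A, B}.
Within {A, B, C, D, E}: {B}⁺ ∩ {A, B, C, D, E} = {B, C, D, E}, not the whole set, so B --> C, D, E violates BCNF; decompose into {B, C, D, E} and {A, B}.
Within {B, C, D, E}: {C}⁺ ∩ {B, C, D, E} = {C, E}, not the whole set, so C --> E violates BCNF; decompose into {C, E} and {B, C, D}.
{C, E} has no BCNF violation.
{B, C, D} has no BCNF violation.
{A, B} has no BCNF violation.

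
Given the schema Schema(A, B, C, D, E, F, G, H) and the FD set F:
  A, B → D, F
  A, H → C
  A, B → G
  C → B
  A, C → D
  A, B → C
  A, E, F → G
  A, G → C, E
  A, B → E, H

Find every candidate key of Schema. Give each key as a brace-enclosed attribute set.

No FD produces {A}, so it must be in every candidate key.
{A, B}⁺ = {A, B, C, D, E, F, G, H}, which is every attribute, so {A, B} is a candidate key.
{A, C}⁺ = {A, B, C, D, E, F, G, H}, which is every attribute, so {A, C} is a candidate key.
{A, G}⁺ = {A, B, C, D, E, F, G, H}, which is every attribute, so {A, G} is a candidate key.
{A, H}⁺ = {A, B, C, D, E, F, G, H}, which is every attribute, so {A, H} is a candidate key.
{A, E, F}⁺ = {A, B, C, D, E, F, G, H}, which is every attribute, so {A, E, F} is a candidate key.
Any other superkey properly contains one of these, so there are no further candidate keys.

{A, B}, {A, C}, {A, E, F}, {A, G}, {A, H}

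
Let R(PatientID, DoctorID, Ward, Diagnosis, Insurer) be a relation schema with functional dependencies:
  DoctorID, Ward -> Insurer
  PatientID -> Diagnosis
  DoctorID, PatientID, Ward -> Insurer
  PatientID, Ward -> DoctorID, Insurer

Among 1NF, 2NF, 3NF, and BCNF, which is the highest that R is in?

1NF

Candidate key: {PatientID, Ward}. Prime attributes: {PatientID, Ward}.
For DoctorID, Ward -> Insurer we have {DoctorID, Ward}⁺ = {DoctorID, Insurer, Ward}; {DoctorID, Ward} is not a superkey, so BCNF fails.
DoctorID, Ward -> Insurer determines the non-prime attribute {Insurer} from a non-superkey — 3NF is violated.
The proper key subset {PatientID} of {PatientID, Ward} determines non-prime {Diagnosis}, so the relation is not even in 2NF.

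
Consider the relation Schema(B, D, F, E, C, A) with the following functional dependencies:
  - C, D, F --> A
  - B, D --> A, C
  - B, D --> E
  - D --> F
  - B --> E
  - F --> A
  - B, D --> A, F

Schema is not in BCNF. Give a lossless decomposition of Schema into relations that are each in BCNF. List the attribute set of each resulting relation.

{A, F}; {B, C, D}; {B, E}; {D, F}

Candidate key of the original relation: {B, D}.
{A, B, C, D, E, F}: {C, D, F} determines {A, C, D, F} here but is not a superkey — split on C, D, F --> A, giving {A, C, D, F} and {B, C, D, E, F}.
{A, C, D, F}: {D} determines {A, D, F} here but is not a superkey — split on D --> A, F, giving {A, D, F} and {C, D}.
{A, D, F}: {F} determines {A, F} here but is not a superkey — split on F --> A, giving {A, F} and {D, F}.
{A, F} has no BCNF violation.
{D, F} has no BCNF violation.
{C, D} has no BCNF violation.
{B, C, D, E, F}: {D} determines {D, F} here but is not a superkey — split on D --> F, giving {D, F} and {B, C, D, E}.
{D, F} has no BCNF violation.
{B, C, D, E}: {B} determines {B, E} here but is not a superkey — split on B --> E, giving {B, E} and {B, C, D}.
{B, E} has no BCNF violation.
{B, C, D} has no BCNF violation.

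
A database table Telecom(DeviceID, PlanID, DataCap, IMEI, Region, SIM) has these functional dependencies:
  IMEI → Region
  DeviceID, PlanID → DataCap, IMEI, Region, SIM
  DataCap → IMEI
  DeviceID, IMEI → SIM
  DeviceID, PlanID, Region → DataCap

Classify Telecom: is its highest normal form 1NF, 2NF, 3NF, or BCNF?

Candidate key: {DeviceID, PlanID}. Prime attributes: {DeviceID, PlanID}.
IMEI → Region: {IMEI}⁺ = {IMEI, Region}, which is not all of the attributes, so the left side is not a superkey — BCNF is violated.
IMEI → Region determines the non-prime attribute {Region} from a non-superkey — 3NF is violated.
No non-prime attribute depends on a proper subset of any candidate key, so 2NF holds.

2NF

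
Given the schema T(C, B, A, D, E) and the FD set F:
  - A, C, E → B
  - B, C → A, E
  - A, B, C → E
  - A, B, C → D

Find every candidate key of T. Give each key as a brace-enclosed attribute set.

{A, C, E}, {B, C}

No FD produces {C}, so it must be in every candidate key.
Closure of {B, C} is {A, B, C, D, E}, the whole schema; {B, C} is a candidate key.
Closure of {A, C, E} is {A, B, C, D, E}, the whole schema; {A, C, E} is a candidate key.
Any other superkey properly contains one of these, so there are no further candidate keys.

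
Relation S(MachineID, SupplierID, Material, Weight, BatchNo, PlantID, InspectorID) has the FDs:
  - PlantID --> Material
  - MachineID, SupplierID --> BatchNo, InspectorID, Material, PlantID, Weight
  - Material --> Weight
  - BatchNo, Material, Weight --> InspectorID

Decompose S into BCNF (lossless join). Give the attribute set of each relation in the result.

Candidate key of the original relation: {MachineID, SupplierID}.
In {BatchNo, InspectorID, MachineID, Material, PlantID, SupplierID, Weight}, {PlantID} is not a superkey ({PlantID}⁺ restricted to this set is {Material, PlantID, Weight}), so split on PlantID --> Material, Weight into {Material, PlantID, Weight} and {BatchNo, InspectorID, MachineID, PlantID, SupplierID}.
In {Material, PlantID, Weight}, {Material} is not a superkey ({Material}⁺ restricted to this set is {Material, Weight}), so split on Material --> Weight into {Material, Weight} and {Material, PlantID}.
{Material, Weight} has no BCNF violation.
{Material, PlantID} has no BCNF violation.
In {BatchNo, InspectorID, MachineID, PlantID, SupplierID}, {BatchNo, PlantID} is not a superkey ({BatchNo, PlantID}⁺ restricted to this set is {BatchNo, InspectorID, PlantID}), so split on BatchNo, PlantID --> InspectorID into {BatchNo, InspectorID, PlantID} and {BatchNo, MachineID, PlantID, SupplierID}.
{BatchNo, InspectorID, PlantID} has no BCNF violation.
{BatchNo, MachineID, PlantID, SupplierID} has no BCNF violation.

{BatchNo, InspectorID, PlantID}; {BatchNo, MachineID, PlantID, SupplierID}; {Material, PlantID}; {Material, Weight}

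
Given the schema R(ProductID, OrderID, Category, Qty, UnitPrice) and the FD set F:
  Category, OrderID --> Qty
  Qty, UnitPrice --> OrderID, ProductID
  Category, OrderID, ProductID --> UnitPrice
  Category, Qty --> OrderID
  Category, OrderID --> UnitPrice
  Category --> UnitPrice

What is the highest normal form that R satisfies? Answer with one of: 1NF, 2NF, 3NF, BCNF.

1NF

Candidate keys: {Category, OrderID}, {Category, Qty}. Prime attributes: {Category, OrderID, Qty}.
Qty, UnitPrice --> OrderID, ProductID: {Qty, UnitPrice}⁺ = {OrderID, ProductID, Qty, UnitPrice}, which is not all of the attributes, so the left side is not a superkey — BCNF is violated.
Qty, UnitPrice --> OrderID, ProductID has non-prime {ProductID} on the right and a non-superkey on the left, so 3NF fails.
Since {Category} ⊂ {Category, OrderID} and {Category}⁺ ⊇ {UnitPrice} with {UnitPrice} non-prime, there is a partial dependency; 2NF fails.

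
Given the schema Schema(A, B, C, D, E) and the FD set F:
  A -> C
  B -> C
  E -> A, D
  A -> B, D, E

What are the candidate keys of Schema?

{A}, {E}

{A} is a candidate key since {A}⁺ = {A, B, C, D, E} covers every attribute.
{E} is a candidate key since {E}⁺ = {A, B, C, D, E} covers every attribute.
No proper subset of any of these is a key, and no other minimal superkey exists.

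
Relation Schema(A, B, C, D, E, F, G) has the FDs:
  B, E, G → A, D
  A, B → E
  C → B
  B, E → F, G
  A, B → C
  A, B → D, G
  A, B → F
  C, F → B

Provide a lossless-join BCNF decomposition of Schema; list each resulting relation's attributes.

{A, C, D, E, F, G}; {B, C}

Candidate keys of the original relation: {A, B}, {A, C}, {B, E}, {C, E}.
{A, B, C, D, E, F, G}: {C} determines {B, C} here but is not a superkey — split on C → B, giving {B, C} and {A, C, D, E, F, G}.
{B, C} has no BCNF violation.
{A, C, D, E, F, G} has no BCNF violation.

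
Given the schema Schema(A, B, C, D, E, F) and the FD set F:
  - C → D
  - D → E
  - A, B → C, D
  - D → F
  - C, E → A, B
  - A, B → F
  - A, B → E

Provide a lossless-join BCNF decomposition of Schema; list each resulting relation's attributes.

Candidate keys of the original relation: {A, B}, {C}.
{A, B, C, D, E, F}: {D} determines {D, E, F} here but is not a superkey — split on D → E, F, giving {D, E, F} and {A, B, C, D}.
{D, E, F} is in BCNF.
{A, B, C, D} is in BCNF.

{A, B, C, D}; {D, E, F}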